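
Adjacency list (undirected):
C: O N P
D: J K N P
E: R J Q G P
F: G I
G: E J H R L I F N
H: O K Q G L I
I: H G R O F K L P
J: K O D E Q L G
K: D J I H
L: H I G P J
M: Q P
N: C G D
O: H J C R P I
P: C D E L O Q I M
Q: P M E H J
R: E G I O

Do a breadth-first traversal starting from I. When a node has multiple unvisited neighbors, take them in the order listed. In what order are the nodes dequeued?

I → H → G → R → O → F → K → L → P → Q → E → J → N → C → D → M

Visit I; enqueue H, G, R, O, F, K, L, P → queue [H, G, R, O, F, K, L, P]
Visit H; enqueue Q → queue [G, R, O, F, K, L, P, Q]
Visit G; enqueue E, J, N → queue [R, O, F, K, L, P, Q, E, J, N]
Visit R → queue [O, F, K, L, P, Q, E, J, N]
Visit O; enqueue C → queue [F, K, L, P, Q, E, J, N, C]
Visit F → queue [K, L, P, Q, E, J, N, C]
Visit K; enqueue D → queue [L, P, Q, E, J, N, C, D]
Visit L → queue [P, Q, E, J, N, C, D]
Visit P; enqueue M → queue [Q, E, J, N, C, D, M]
Visit Q → queue [E, J, N, C, D, M]
Visit E → queue [J, N, C, D, M]
Visit J → queue [N, C, D, M]
Visit N → queue [C, D, M]
Visit C → queue [D, M]
Visit D → queue [M]
Visit M → queue []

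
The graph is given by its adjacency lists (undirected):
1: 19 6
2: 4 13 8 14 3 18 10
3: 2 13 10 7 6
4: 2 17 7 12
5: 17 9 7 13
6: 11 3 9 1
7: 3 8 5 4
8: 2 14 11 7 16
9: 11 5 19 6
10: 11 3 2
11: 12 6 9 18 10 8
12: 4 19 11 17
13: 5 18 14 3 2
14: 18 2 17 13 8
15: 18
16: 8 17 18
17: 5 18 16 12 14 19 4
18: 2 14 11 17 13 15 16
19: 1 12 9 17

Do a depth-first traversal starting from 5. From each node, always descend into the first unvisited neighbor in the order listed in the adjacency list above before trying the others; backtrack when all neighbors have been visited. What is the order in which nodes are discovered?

5, 17, 18, 2, 4, 7, 3, 13, 14, 8, 11, 12, 19, 1, 6, 9, 10, 16, 15

Visit 5
5 → 17
17 → 18
18 → 2
2 → 4
4 → 7
7 → 3
3 → 13
13 → 14
14 → 8
8 → 11
11 → 12
12 → 19
19 → 1
1 → 6
6 → 9
11 → 10
8 → 16
18 → 15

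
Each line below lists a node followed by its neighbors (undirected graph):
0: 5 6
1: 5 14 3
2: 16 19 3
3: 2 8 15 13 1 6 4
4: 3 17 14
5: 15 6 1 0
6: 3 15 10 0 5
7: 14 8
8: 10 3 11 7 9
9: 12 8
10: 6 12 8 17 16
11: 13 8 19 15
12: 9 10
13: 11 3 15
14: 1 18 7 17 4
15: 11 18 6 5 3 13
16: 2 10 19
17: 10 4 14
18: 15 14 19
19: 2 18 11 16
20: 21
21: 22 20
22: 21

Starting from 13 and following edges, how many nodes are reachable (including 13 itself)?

20

BFS from 13 visits: 13, 11, 3, 15, 8, 19, 2, 1, 6, 4, 18, 5, 10, 7, 9, 16, 14, 0, 17, 12
Reachable nodes: 20 of 23 total.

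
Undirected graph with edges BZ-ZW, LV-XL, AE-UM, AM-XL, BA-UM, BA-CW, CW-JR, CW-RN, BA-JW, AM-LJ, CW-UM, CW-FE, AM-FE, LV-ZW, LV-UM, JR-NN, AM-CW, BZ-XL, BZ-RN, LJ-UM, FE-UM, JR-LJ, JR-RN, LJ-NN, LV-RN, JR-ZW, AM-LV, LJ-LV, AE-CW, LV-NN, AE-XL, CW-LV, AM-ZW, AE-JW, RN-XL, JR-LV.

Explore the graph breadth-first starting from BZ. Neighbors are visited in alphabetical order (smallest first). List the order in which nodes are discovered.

Visit BZ; enqueue RN, XL, ZW → queue [RN, XL, ZW]
Visit RN; enqueue CW, JR, LV → queue [XL, ZW, CW, JR, LV]
Visit XL; enqueue AE, AM → queue [ZW, CW, JR, LV, AE, AM]
Visit ZW → queue [CW, JR, LV, AE, AM]
Visit CW; enqueue BA, FE, UM → queue [JR, LV, AE, AM, BA, FE, UM]
Visit JR; enqueue LJ, NN → queue [LV, AE, AM, BA, FE, UM, LJ, NN]
Visit LV → queue [AE, AM, BA, FE, UM, LJ, NN]
Visit AE; enqueue JW → queue [AM, BA, FE, UM, LJ, NN, JW]
Visit AM → queue [BA, FE, UM, LJ, NN, JW]
Visit BA → queue [FE, UM, LJ, NN, JW]
Visit FE → queue [UM, LJ, NN, JW]
Visit UM → queue [LJ, NN, JW]
Visit LJ → queue [NN, JW]
Visit NN → queue [JW]
Visit JW → queue []

BZ -> RN -> XL -> ZW -> CW -> JR -> LV -> AE -> AM -> BA -> FE -> UM -> LJ -> NN -> JW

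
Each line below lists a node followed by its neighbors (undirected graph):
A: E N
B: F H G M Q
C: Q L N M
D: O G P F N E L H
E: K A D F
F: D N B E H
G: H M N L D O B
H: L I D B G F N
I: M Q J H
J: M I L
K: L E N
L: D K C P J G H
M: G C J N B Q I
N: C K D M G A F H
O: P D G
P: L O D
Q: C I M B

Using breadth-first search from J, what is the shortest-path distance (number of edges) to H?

Level 0: J
Level 1: I, L, M
Level 2: B, C, D, G, H, K, N, P, Q
Level 3: A, E, F, O
H first appears at level 2.

2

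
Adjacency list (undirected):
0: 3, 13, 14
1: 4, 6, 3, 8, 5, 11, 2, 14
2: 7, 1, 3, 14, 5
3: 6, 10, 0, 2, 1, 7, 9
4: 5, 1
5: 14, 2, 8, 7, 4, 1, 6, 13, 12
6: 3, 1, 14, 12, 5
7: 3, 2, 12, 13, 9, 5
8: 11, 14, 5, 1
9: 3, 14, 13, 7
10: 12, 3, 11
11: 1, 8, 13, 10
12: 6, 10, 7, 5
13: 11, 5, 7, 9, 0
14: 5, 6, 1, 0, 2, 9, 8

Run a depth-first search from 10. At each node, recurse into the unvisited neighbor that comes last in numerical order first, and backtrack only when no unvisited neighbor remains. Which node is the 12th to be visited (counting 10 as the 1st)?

Visit 10
10 → 12
12 → 7
7 → 13
13 → 11
11 → 8
8 → 14
14 → 9
9 → 3
3 → 6
6 → 5
5 → 4
4 → 1
1 → 2
3 → 0

Visit order: 10, 12, 7, 13, 11, 8, 14, 9, 3, 6, 5, 4, 1, 2, 0

4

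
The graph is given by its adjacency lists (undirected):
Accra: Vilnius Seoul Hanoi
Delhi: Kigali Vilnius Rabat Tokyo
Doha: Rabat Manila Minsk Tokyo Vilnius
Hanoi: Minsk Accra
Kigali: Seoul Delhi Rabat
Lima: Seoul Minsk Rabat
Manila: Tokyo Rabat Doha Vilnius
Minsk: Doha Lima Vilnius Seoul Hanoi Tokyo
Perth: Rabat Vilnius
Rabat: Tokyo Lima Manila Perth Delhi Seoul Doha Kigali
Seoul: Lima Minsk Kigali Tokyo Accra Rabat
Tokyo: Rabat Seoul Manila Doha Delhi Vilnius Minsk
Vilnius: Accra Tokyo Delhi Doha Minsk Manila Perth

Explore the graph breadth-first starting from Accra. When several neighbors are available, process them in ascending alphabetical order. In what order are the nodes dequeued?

Accra -> Hanoi -> Seoul -> Vilnius -> Minsk -> Kigali -> Lima -> Rabat -> Tokyo -> Delhi -> Doha -> Manila -> Perth

Visit Accra; enqueue Hanoi, Seoul, Vilnius → queue [Hanoi, Seoul, Vilnius]
Visit Hanoi; enqueue Minsk → queue [Seoul, Vilnius, Minsk]
Visit Seoul; enqueue Kigali, Lima, Rabat, Tokyo → queue [Vilnius, Minsk, Kigali, Lima, Rabat, Tokyo]
Visit Vilnius; enqueue Delhi, Doha, Manila, Perth → queue [Minsk, Kigali, Lima, Rabat, Tokyo, Delhi, Doha, Manila, Perth]
Visit Minsk → queue [Kigali, Lima, Rabat, Tokyo, Delhi, Doha, Manila, Perth]
Visit Kigali → queue [Lima, Rabat, Tokyo, Delhi, Doha, Manila, Perth]
Visit Lima → queue [Rabat, Tokyo, Delhi, Doha, Manila, Perth]
Visit Rabat → queue [Tokyo, Delhi, Doha, Manila, Perth]
Visit Tokyo → queue [Delhi, Doha, Manila, Perth]
Visit Delhi → queue [Doha, Manila, Perth]
Visit Doha → queue [Manila, Perth]
Visit Manila → queue [Perth]
Visit Perth → queue []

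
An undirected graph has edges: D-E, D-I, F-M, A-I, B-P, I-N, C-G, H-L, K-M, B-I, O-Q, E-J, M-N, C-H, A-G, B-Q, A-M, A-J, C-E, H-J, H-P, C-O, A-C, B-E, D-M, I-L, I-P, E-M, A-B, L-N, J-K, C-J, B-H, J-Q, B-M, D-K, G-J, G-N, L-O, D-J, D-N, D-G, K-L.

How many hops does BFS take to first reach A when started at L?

Level 0: L
Level 1: H, I, K, N, O
Level 2: A, B, C, D, G, J, M, P, Q
Level 3: E, F
A first appears at level 2.

2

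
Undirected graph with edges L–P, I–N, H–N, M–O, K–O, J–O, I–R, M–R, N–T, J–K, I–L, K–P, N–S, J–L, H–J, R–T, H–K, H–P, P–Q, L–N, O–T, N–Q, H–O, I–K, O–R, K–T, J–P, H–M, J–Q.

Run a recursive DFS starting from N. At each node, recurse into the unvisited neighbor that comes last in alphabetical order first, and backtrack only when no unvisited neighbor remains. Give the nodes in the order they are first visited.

Visit N
N → T
T → R
R → O
O → M
M → H
H → P
P → Q
Q → J
J → L
L → I
I → K
N → S

N T R O M H P Q J L I K S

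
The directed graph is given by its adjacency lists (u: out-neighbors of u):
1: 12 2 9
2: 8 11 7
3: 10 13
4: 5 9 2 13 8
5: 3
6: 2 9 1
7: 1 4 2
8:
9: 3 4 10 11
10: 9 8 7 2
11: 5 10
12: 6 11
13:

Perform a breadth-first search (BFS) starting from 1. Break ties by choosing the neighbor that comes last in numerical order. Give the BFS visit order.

1, 12, 9, 2, 11, 6, 10, 4, 3, 8, 7, 5, 13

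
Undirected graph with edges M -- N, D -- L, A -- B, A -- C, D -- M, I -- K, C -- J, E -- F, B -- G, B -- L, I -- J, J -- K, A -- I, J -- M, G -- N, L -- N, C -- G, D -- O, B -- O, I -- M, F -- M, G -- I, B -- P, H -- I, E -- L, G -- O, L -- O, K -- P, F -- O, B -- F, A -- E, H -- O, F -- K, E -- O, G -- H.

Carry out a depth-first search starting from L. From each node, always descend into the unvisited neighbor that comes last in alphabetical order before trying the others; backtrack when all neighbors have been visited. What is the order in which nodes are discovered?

Visit L
L → O
O → H
H → I
I → M
M → N
N → G
G → C
C → J
J → K
K → P
P → B
B → F
F → E
E → A
M → D

L, O, H, I, M, N, G, C, J, K, P, B, F, E, A, D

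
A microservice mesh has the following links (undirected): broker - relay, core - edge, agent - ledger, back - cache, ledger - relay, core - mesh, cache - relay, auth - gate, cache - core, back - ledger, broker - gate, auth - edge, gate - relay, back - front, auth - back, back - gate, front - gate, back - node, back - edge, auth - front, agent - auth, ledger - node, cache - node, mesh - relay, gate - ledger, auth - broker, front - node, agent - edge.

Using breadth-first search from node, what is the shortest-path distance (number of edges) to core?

Level 0: node
Level 1: back, cache, front, ledger
Level 2: agent, auth, core, edge, gate, relay
Level 3: broker, mesh
core first appears at level 2.

2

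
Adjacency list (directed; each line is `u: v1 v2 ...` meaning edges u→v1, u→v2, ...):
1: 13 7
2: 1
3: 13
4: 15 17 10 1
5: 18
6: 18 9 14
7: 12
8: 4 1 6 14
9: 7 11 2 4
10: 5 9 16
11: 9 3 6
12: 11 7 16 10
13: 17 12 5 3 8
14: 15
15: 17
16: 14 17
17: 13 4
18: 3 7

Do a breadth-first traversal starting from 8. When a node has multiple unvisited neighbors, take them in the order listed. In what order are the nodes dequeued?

8, 4, 1, 6, 14, 15, 17, 10, 13, 7, 18, 9, 5, 16, 12, 3, 11, 2

Visit 8; enqueue 4, 1, 6, 14 → queue [4, 1, 6, 14]
Visit 4; enqueue 15, 17, 10 → queue [1, 6, 14, 15, 17, 10]
Visit 1; enqueue 13, 7 → queue [6, 14, 15, 17, 10, 13, 7]
Visit 6; enqueue 18, 9 → queue [14, 15, 17, 10, 13, 7, 18, 9]
Visit 14 → queue [15, 17, 10, 13, 7, 18, 9]
Visit 15 → queue [17, 10, 13, 7, 18, 9]
Visit 17 → queue [10, 13, 7, 18, 9]
Visit 10; enqueue 5, 16 → queue [13, 7, 18, 9, 5, 16]
Visit 13; enqueue 12, 3 → queue [7, 18, 9, 5, 16, 12, 3]
Visit 7 → queue [18, 9, 5, 16, 12, 3]
Visit 18 → queue [9, 5, 16, 12, 3]
Visit 9; enqueue 11, 2 → queue [5, 16, 12, 3, 11, 2]
Visit 5 → queue [16, 12, 3, 11, 2]
Visit 16 → queue [12, 3, 11, 2]
Visit 12 → queue [3, 11, 2]
Visit 3 → queue [11, 2]
Visit 11 → queue [2]
Visit 2 → queue []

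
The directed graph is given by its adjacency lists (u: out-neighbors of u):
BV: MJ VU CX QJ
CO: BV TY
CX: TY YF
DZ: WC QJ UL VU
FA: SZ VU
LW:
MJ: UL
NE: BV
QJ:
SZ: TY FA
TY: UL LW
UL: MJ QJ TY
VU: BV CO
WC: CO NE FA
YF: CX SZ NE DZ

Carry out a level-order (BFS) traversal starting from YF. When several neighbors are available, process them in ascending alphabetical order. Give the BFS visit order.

Visit YF; enqueue CX, DZ, NE, SZ → queue [CX, DZ, NE, SZ]
Visit CX; enqueue TY → queue [DZ, NE, SZ, TY]
Visit DZ; enqueue QJ, UL, VU, WC → queue [NE, SZ, TY, QJ, UL, VU, WC]
Visit NE; enqueue BV → queue [SZ, TY, QJ, UL, VU, WC, BV]
Visit SZ; enqueue FA → queue [TY, QJ, UL, VU, WC, BV, FA]
Visit TY; enqueue LW → queue [QJ, UL, VU, WC, BV, FA, LW]
Visit QJ → queue [UL, VU, WC, BV, FA, LW]
Visit UL; enqueue MJ → queue [VU, WC, BV, FA, LW, MJ]
Visit VU; enqueue CO → queue [WC, BV, FA, LW, MJ, CO]
Visit WC → queue [BV, FA, LW, MJ, CO]
Visit BV → queue [FA, LW, MJ, CO]
Visit FA → queue [LW, MJ, CO]
Visit LW → queue [MJ, CO]
Visit MJ → queue [CO]
Visit CO → queue []

YF, CX, DZ, NE, SZ, TY, QJ, UL, VU, WC, BV, FA, LW, MJ, CO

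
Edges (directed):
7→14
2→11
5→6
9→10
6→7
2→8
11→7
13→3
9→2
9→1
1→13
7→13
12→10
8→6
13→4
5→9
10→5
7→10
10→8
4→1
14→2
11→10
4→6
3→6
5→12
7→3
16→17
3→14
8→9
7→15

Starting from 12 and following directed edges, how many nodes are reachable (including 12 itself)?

BFS from 12 visits: 12, 10, 5, 8, 6, 9, 7, 1, 2, 3, 13, 14, 15, 11, 4
Reachable nodes: 15 of 17 total.

15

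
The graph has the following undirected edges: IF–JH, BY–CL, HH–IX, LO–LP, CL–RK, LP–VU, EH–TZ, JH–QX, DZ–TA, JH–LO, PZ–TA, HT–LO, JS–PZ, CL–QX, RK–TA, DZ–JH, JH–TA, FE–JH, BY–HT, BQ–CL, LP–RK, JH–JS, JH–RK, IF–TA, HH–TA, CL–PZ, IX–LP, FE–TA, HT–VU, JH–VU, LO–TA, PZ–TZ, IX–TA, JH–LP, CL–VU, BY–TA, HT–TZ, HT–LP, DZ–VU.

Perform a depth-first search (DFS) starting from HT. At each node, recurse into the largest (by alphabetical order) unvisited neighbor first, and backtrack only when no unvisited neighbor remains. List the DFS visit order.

Visit HT
HT → VU
VU → LP
LP → RK
RK → TA
TA → PZ
PZ → TZ
TZ → EH
PZ → JS
JS → JH
JH → QX
QX → CL
CL → BY
CL → BQ
JH → LO
JH → IF
JH → FE
JH → DZ
TA → IX
IX → HH

HT VU LP RK TA PZ TZ EH JS JH QX CL BY BQ LO IF FE DZ IX HH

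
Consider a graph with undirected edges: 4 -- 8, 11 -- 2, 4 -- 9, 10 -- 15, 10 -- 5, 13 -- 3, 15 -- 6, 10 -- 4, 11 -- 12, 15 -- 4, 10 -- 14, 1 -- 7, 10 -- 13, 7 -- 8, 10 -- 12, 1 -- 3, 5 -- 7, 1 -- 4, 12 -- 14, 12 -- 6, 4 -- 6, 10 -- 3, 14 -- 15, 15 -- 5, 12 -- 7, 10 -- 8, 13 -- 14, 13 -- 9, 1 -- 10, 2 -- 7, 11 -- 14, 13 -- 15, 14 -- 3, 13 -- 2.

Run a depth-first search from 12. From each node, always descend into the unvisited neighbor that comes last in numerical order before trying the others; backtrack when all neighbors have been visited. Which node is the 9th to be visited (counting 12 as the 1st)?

2

Visit 12
12 → 14
14 → 15
15 → 13
13 → 10
10 → 8
8 → 7
7 → 5
7 → 2
2 → 11
7 → 1
1 → 4
4 → 9
4 → 6
1 → 3

Visit order: 12, 14, 15, 13, 10, 8, 7, 5, 2, 11, 1, 4, 9, 6, 3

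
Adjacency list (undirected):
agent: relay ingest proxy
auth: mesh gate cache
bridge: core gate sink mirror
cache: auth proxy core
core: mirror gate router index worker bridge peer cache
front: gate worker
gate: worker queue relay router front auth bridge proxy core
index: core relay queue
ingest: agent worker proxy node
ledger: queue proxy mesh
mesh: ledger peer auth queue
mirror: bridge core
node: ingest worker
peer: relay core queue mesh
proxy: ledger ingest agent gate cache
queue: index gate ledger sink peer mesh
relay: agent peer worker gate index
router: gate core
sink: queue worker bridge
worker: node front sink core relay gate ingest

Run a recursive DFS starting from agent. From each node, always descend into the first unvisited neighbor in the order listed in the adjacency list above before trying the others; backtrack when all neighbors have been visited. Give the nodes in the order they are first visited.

agent, relay, peer, core, mirror, bridge, gate, worker, node, ingest, proxy, ledger, queue, index, sink, mesh, auth, cache, front, router

Visit agent
agent → relay
relay → peer
peer → core
core → mirror
mirror → bridge
bridge → gate
gate → worker
worker → node
node → ingest
ingest → proxy
proxy → ledger
ledger → queue
queue → index
queue → sink
queue → mesh
mesh → auth
auth → cache
worker → front
gate → router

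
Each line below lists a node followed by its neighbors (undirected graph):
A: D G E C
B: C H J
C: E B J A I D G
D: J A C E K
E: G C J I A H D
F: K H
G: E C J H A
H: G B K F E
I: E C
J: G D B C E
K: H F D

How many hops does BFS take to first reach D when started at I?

Level 0: I
Level 1: C, E
Level 2: A, B, D, G, H, J
Level 3: F, K
D first appears at level 2.

2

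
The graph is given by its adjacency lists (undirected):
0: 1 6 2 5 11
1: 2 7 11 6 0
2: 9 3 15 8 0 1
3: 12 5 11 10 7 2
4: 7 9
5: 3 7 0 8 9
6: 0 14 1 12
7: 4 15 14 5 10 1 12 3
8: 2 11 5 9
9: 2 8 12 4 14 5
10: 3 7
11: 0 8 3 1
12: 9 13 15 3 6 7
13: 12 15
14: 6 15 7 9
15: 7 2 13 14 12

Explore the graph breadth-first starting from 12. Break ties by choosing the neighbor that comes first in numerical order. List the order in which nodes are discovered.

12 → 3 → 6 → 7 → 9 → 13 → 15 → 2 → 5 → 10 → 11 → 0 → 1 → 14 → 4 → 8

Visit 12; enqueue 3, 6, 7, 9, 13, 15 → queue [3, 6, 7, 9, 13, 15]
Visit 3; enqueue 2, 5, 10, 11 → queue [6, 7, 9, 13, 15, 2, 5, 10, 11]
Visit 6; enqueue 0, 1, 14 → queue [7, 9, 13, 15, 2, 5, 10, 11, 0, 1, 14]
Visit 7; enqueue 4 → queue [9, 13, 15, 2, 5, 10, 11, 0, 1, 14, 4]
Visit 9; enqueue 8 → queue [13, 15, 2, 5, 10, 11, 0, 1, 14, 4, 8]
Visit 13 → queue [15, 2, 5, 10, 11, 0, 1, 14, 4, 8]
Visit 15 → queue [2, 5, 10, 11, 0, 1, 14, 4, 8]
Visit 2 → queue [5, 10, 11, 0, 1, 14, 4, 8]
Visit 5 → queue [10, 11, 0, 1, 14, 4, 8]
Visit 10 → queue [11, 0, 1, 14, 4, 8]
Visit 11 → queue [0, 1, 14, 4, 8]
Visit 0 → queue [1, 14, 4, 8]
Visit 1 → queue [14, 4, 8]
Visit 14 → queue [4, 8]
Visit 4 → queue [8]
Visit 8 → queue []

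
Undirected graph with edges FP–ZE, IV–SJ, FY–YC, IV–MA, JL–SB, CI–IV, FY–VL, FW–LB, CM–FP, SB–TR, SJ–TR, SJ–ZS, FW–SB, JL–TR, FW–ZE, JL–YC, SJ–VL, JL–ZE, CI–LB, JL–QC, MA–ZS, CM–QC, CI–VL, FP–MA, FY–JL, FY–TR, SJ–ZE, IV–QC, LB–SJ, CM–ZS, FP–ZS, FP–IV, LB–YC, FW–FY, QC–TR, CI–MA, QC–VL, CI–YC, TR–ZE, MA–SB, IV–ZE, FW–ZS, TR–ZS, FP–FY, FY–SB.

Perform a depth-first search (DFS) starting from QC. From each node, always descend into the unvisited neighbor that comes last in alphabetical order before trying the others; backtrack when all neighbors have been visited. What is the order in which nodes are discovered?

Visit QC
QC → VL
VL → SJ
SJ → ZS
ZS → TR
TR → ZE
ZE → JL
JL → YC
YC → LB
LB → FW
FW → SB
SB → MA
MA → IV
IV → FP
FP → FY
FP → CM
IV → CI

QC, VL, SJ, ZS, TR, ZE, JL, YC, LB, FW, SB, MA, IV, FP, FY, CM, CI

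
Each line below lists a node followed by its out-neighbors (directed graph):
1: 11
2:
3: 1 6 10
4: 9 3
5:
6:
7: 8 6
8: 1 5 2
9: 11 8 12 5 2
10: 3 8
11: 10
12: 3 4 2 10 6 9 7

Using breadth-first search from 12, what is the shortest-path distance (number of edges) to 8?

2

Level 0: 12
Level 1: 2, 3, 4, 6, 7, 9, 10
Level 2: 1, 5, 8, 11
8 first appears at level 2.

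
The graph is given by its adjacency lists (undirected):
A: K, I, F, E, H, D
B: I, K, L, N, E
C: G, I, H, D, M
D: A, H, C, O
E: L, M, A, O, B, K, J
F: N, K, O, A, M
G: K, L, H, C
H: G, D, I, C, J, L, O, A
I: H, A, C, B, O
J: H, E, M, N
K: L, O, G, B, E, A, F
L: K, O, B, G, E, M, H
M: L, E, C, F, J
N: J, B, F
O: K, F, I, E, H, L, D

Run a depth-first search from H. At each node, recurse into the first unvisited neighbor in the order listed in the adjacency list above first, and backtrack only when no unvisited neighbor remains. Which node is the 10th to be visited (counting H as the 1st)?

Visit H
H → G
G → K
K → L
L → O
O → F
F → N
N → J
J → E
E → M
M → C
C → I
I → A
A → D
I → B

Visit order: H, G, K, L, O, F, N, J, E, M, C, I, A, D, B

M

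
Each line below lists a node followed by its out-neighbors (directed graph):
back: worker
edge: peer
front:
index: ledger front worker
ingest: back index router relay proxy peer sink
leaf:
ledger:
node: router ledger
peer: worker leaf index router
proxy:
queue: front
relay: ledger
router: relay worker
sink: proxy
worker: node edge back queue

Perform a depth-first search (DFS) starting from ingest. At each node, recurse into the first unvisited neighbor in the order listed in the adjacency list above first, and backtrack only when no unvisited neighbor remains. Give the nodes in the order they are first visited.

ingest back worker node router relay ledger edge peer leaf index front queue proxy sink

Visit ingest
ingest → back
back → worker
worker → node
node → router
router → relay
relay → ledger
worker → edge
edge → peer
peer → leaf
peer → index
index → front
worker → queue
ingest → proxy
ingest → sink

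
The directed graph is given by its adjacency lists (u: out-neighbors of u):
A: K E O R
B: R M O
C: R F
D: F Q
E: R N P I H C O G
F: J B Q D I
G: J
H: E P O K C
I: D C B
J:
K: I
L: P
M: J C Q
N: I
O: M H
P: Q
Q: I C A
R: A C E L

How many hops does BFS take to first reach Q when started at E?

Level 0: E
Level 1: C, G, H, I, N, O, P, R
Level 2: A, B, D, F, J, K, L, M, Q
Q first appears at level 2.

2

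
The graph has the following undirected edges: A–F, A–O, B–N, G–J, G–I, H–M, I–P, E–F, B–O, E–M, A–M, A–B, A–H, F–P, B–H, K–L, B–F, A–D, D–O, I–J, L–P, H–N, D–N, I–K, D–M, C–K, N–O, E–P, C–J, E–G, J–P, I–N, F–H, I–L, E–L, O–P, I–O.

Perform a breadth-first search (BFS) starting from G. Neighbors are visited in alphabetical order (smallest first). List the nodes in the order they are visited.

Visit G; enqueue E, I, J → queue [E, I, J]
Visit E; enqueue F, L, M, P → queue [I, J, F, L, M, P]
Visit I; enqueue K, N, O → queue [J, F, L, M, P, K, N, O]
Visit J; enqueue C → queue [F, L, M, P, K, N, O, C]
Visit F; enqueue A, B, H → queue [L, M, P, K, N, O, C, A, B, H]
Visit L → queue [M, P, K, N, O, C, A, B, H]
Visit M; enqueue D → queue [P, K, N, O, C, A, B, H, D]
Visit P → queue [K, N, O, C, A, B, H, D]
Visit K → queue [N, O, C, A, B, H, D]
Visit N → queue [O, C, A, B, H, D]
Visit O → queue [C, A, B, H, D]
Visit C → queue [A, B, H, D]
Visit A → queue [B, H, D]
Visit B → queue [H, D]
Visit H → queue [D]
Visit D → queue []

G, E, I, J, F, L, M, P, K, N, O, C, A, B, H, D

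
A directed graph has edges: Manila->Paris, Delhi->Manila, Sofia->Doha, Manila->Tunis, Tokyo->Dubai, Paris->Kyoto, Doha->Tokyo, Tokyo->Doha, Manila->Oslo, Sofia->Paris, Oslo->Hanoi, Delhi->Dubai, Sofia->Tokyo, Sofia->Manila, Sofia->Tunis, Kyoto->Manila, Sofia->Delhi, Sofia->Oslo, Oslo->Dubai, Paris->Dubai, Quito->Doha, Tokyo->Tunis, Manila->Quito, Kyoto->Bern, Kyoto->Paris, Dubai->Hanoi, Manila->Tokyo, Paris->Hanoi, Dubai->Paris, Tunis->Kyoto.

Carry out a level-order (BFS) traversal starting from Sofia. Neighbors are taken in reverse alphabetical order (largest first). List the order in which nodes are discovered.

Visit Sofia; enqueue Tunis, Tokyo, Paris, Oslo, Manila, Doha, Delhi → queue [Tunis, Tokyo, Paris, Oslo, Manila, Doha, Delhi]
Visit Tunis; enqueue Kyoto → queue [Tokyo, Paris, Oslo, Manila, Doha, Delhi, Kyoto]
Visit Tokyo; enqueue Dubai → queue [Paris, Oslo, Manila, Doha, Delhi, Kyoto, Dubai]
Visit Paris; enqueue Hanoi → queue [Oslo, Manila, Doha, Delhi, Kyoto, Dubai, Hanoi]
Visit Oslo → queue [Manila, Doha, Delhi, Kyoto, Dubai, Hanoi]
Visit Manila; enqueue Quito → queue [Doha, Delhi, Kyoto, Dubai, Hanoi, Quito]
Visit Doha → queue [Delhi, Kyoto, Dubai, Hanoi, Quito]
Visit Delhi → queue [Kyoto, Dubai, Hanoi, Quito]
Visit Kyoto; enqueue Bern → queue [Dubai, Hanoi, Quito, Bern]
Visit Dubai → queue [Hanoi, Quito, Bern]
Visit Hanoi → queue [Quito, Bern]
Visit Quito → queue [Bern]
Visit Bern → queue []

Sofia, Tunis, Tokyo, Paris, Oslo, Manila, Doha, Delhi, Kyoto, Dubai, Hanoi, Quito, Bern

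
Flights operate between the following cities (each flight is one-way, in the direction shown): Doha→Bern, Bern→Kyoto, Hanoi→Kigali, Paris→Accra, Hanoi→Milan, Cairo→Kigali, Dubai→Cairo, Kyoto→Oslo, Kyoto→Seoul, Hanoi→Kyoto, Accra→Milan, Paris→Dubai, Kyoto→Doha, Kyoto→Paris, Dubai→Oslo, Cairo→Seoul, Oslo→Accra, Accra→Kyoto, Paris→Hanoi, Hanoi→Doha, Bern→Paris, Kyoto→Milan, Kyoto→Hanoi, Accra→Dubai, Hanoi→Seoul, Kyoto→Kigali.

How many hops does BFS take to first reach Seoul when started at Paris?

2

Level 0: Paris
Level 1: Accra, Dubai, Hanoi
Level 2: Cairo, Doha, Kigali, Kyoto, Milan, Oslo, Seoul
Level 3: Bern
Seoul first appears at level 2.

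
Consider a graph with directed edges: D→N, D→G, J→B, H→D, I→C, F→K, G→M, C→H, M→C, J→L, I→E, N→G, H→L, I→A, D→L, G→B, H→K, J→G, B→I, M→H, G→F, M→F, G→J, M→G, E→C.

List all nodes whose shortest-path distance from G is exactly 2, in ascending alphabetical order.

Level 0: G
Level 1: B, F, J, M
Level 2: C, H, I, K, L
Level 3: A, D, E
Level 4: N

C, H, I, K, L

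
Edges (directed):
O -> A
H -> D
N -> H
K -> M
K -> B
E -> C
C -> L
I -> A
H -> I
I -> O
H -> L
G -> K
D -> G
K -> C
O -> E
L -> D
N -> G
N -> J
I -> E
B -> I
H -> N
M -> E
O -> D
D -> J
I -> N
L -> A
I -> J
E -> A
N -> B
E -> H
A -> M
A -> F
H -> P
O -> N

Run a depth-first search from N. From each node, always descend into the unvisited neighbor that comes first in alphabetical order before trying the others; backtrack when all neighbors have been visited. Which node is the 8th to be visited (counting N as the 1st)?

C

Visit N
N → B
B → I
I → A
A → F
A → M
M → E
E → C
C → L
L → D
D → G
G → K
D → J
E → H
H → P
I → O

Visit order: N, B, I, A, F, M, E, C, L, D, G, K, J, H, P, O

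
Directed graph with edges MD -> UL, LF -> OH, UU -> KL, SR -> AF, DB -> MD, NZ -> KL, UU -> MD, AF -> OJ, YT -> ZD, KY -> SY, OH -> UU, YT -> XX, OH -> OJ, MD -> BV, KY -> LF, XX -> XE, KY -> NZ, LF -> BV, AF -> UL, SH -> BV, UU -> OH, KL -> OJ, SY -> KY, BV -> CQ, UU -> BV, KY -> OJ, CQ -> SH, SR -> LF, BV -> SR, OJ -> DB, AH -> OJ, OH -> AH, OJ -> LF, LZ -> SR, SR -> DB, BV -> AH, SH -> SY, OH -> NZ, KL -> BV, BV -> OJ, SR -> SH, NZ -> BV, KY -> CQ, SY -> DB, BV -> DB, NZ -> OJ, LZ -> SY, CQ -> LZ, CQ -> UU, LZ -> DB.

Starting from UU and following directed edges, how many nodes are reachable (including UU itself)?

BFS from UU visits: UU, BV, KL, MD, OH, AH, CQ, DB, OJ, SR, UL, NZ, LZ, SH, LF, AF, SY, KY
Reachable nodes: 18 of 22 total.

18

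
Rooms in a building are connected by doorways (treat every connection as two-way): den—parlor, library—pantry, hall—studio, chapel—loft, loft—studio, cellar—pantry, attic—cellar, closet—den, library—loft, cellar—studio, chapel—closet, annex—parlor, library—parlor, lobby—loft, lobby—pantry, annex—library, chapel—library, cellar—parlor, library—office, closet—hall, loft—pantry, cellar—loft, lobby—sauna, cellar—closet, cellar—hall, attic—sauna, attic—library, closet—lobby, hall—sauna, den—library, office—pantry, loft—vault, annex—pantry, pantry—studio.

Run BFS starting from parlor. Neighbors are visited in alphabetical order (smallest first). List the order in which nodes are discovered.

parlor annex cellar den library pantry attic closet hall loft studio chapel office lobby sauna vault

Visit parlor; enqueue annex, cellar, den, library → queue [annex, cellar, den, library]
Visit annex; enqueue pantry → queue [cellar, den, library, pantry]
Visit cellar; enqueue attic, closet, hall, loft, studio → queue [den, library, pantry, attic, closet, hall, loft, studio]
Visit den → queue [library, pantry, attic, closet, hall, loft, studio]
Visit library; enqueue chapel, office → queue [pantry, attic, closet, hall, loft, studio, chapel, office]
Visit pantry; enqueue lobby → queue [attic, closet, hall, loft, studio, chapel, office, lobby]
Visit attic; enqueue sauna → queue [closet, hall, loft, studio, chapel, office, lobby, sauna]
Visit closet → queue [hall, loft, studio, chapel, office, lobby, sauna]
Visit hall → queue [loft, studio, chapel, office, lobby, sauna]
Visit loft; enqueue vault → queue [studio, chapel, office, lobby, sauna, vault]
Visit studio → queue [chapel, office, lobby, sauna, vault]
Visit chapel → queue [office, lobby, sauna, vault]
Visit office → queue [lobby, sauna, vault]
Visit lobby → queue [sauna, vault]
Visit sauna → queue [vault]
Visit vault → queue []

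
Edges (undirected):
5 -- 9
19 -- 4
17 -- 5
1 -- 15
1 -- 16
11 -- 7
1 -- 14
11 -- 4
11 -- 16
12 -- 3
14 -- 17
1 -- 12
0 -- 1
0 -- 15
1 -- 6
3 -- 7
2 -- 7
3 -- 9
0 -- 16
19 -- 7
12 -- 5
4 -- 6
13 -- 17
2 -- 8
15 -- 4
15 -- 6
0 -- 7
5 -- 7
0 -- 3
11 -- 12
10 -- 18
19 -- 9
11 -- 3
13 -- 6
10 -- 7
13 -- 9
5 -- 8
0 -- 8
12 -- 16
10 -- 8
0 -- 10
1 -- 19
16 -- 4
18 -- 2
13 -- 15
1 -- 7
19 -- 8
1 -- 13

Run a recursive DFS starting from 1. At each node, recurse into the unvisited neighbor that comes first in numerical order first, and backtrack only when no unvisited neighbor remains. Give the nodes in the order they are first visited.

Visit 1
1 → 0
0 → 3
3 → 7
7 → 2
2 → 8
8 → 5
5 → 9
9 → 13
13 → 6
6 → 4
4 → 11
11 → 12
12 → 16
4 → 15
4 → 19
13 → 17
17 → 14
8 → 10
10 → 18

1, 0, 3, 7, 2, 8, 5, 9, 13, 6, 4, 11, 12, 16, 15, 19, 17, 14, 10, 18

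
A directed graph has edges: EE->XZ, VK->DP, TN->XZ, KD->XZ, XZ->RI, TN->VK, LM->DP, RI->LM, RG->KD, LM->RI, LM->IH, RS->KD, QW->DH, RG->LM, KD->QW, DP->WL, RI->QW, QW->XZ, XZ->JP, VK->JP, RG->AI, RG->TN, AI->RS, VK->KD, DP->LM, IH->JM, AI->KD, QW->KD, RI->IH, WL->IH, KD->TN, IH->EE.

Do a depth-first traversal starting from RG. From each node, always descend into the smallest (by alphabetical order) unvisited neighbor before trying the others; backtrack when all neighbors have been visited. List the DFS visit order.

Visit RG
RG → AI
AI → KD
KD → QW
QW → DH
QW → XZ
XZ → JP
XZ → RI
RI → IH
IH → EE
IH → JM
RI → LM
LM → DP
DP → WL
KD → TN
TN → VK
AI → RS

RG AI KD QW DH XZ JP RI IH EE JM LM DP WL TN VK RS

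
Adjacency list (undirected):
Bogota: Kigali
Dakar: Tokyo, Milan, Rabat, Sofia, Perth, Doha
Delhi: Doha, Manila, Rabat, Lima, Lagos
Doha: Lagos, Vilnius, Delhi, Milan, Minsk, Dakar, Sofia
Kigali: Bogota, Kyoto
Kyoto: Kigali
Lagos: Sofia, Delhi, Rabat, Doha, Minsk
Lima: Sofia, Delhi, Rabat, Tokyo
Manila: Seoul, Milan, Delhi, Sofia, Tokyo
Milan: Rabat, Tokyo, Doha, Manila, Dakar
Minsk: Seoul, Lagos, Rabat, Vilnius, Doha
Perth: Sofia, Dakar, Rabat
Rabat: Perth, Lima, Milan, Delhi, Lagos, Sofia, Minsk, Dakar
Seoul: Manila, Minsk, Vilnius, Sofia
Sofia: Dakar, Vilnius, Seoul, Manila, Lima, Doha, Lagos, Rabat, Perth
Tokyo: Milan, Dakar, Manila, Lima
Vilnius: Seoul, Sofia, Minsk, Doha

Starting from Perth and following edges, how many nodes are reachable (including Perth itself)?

14

BFS from Perth visits: Perth, Sofia, Dakar, Rabat, Vilnius, Seoul, Manila, Lima, Doha, Lagos, Tokyo, Milan, Delhi, Minsk
Reachable nodes: 14 of 17 total.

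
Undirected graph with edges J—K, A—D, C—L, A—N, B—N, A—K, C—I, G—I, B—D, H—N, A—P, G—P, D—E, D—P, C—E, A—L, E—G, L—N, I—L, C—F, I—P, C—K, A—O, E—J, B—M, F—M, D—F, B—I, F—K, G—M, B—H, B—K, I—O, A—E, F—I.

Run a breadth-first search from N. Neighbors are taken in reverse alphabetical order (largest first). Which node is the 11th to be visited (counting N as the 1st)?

Visit N; enqueue L, H, B, A → queue [L, H, B, A]
Visit L; enqueue I, C → queue [H, B, A, I, C]
Visit H → queue [B, A, I, C]
Visit B; enqueue M, K, D → queue [A, I, C, M, K, D]
Visit A; enqueue P, O, E → queue [I, C, M, K, D, P, O, E]
Visit I; enqueue G, F → queue [C, M, K, D, P, O, E, G, F]
Visit C → queue [M, K, D, P, O, E, G, F]
Visit M → queue [K, D, P, O, E, G, F]
Visit K; enqueue J → queue [D, P, O, E, G, F, J]
Visit D → queue [P, O, E, G, F, J]
Visit P → queue [O, E, G, F, J]
Visit O → queue [E, G, F, J]
Visit E → queue [G, F, J]
Visit G → queue [F, J]
Visit F → queue [J]
Visit J → queue []

Visit order: N, L, H, B, A, I, C, M, K, D, P, O, E, G, F, J

P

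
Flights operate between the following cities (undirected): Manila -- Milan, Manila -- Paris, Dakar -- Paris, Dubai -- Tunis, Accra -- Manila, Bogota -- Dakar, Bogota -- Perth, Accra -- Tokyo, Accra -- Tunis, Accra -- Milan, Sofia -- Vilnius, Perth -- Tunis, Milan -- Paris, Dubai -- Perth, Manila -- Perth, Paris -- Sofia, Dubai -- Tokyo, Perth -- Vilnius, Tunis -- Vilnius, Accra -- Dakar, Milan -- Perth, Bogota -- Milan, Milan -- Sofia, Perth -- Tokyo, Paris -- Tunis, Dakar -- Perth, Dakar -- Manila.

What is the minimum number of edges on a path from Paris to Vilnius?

2

Level 0: Paris
Level 1: Dakar, Manila, Milan, Sofia, Tunis
Level 2: Accra, Bogota, Dubai, Perth, Vilnius
Level 3: Tokyo
Vilnius first appears at level 2.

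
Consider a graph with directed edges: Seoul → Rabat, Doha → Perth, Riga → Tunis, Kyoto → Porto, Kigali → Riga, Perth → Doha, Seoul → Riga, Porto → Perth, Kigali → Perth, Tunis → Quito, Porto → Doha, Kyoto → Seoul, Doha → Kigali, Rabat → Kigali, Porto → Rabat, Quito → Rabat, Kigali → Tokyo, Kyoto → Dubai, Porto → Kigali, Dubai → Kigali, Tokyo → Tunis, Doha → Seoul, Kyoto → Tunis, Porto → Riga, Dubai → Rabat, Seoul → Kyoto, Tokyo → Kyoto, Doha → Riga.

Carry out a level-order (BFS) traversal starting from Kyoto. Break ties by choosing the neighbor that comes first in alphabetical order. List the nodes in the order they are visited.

Kyoto, Dubai, Porto, Seoul, Tunis, Kigali, Rabat, Doha, Perth, Riga, Quito, Tokyo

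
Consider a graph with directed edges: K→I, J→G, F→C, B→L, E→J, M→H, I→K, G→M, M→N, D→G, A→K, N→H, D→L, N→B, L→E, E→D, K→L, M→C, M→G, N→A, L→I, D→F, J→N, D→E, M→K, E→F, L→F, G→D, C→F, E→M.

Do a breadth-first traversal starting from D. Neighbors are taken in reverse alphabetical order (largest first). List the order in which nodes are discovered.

D -> L -> G -> F -> E -> I -> M -> C -> J -> K -> N -> H -> B -> A

Visit D; enqueue L, G, F, E → queue [L, G, F, E]
Visit L; enqueue I → queue [G, F, E, I]
Visit G; enqueue M → queue [F, E, I, M]
Visit F; enqueue C → queue [E, I, M, C]
Visit E; enqueue J → queue [I, M, C, J]
Visit I; enqueue K → queue [M, C, J, K]
Visit M; enqueue N, H → queue [C, J, K, N, H]
Visit C → queue [J, K, N, H]
Visit J → queue [K, N, H]
Visit K → queue [N, H]
Visit N; enqueue B, A → queue [H, B, A]
Visit H → queue [B, A]
Visit B → queue [A]
Visit A → queue []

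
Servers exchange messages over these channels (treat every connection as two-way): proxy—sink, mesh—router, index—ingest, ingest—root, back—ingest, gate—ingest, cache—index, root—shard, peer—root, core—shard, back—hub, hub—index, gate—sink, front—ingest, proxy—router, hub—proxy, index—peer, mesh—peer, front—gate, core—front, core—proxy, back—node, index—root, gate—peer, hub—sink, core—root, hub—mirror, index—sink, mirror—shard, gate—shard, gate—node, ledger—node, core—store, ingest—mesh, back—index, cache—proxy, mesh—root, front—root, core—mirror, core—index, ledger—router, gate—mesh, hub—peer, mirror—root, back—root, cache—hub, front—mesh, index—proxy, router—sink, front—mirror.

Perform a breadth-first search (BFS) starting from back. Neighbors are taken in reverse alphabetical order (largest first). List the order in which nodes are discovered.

Visit back; enqueue root, node, ingest, index, hub → queue [root, node, ingest, index, hub]
Visit root; enqueue shard, peer, mirror, mesh, front, core → queue [node, ingest, index, hub, shard, peer, mirror, mesh, front, core]
Visit node; enqueue ledger, gate → queue [ingest, index, hub, shard, peer, mirror, mesh, front, core, ledger, gate]
Visit ingest → queue [index, hub, shard, peer, mirror, mesh, front, core, ledger, gate]
Visit index; enqueue sink, proxy, cache → queue [hub, shard, peer, mirror, mesh, front, core, ledger, gate, sink, proxy, cache]
Visit hub → queue [shard, peer, mirror, mesh, front, core, ledger, gate, sink, proxy, cache]
Visit shard → queue [peer, mirror, mesh, front, core, ledger, gate, sink, proxy, cache]
Visit peer → queue [mirror, mesh, front, core, ledger, gate, sink, proxy, cache]
Visit mirror → queue [mesh, front, core, ledger, gate, sink, proxy, cache]
Visit mesh; enqueue router → queue [front, core, ledger, gate, sink, proxy, cache, router]
Visit front → queue [core, ledger, gate, sink, proxy, cache, router]
Visit core; enqueue store → queue [ledger, gate, sink, proxy, cache, router, store]
Visit ledger → queue [gate, sink, proxy, cache, router, store]
Visit gate → queue [sink, proxy, cache, router, store]
Visit sink → queue [proxy, cache, router, store]
Visit proxy → queue [cache, router, store]
Visit cache → queue [router, store]
Visit router → queue [store]
Visit store → queue []

back, root, node, ingest, index, hub, shard, peer, mirror, mesh, front, core, ledger, gate, sink, proxy, cache, router, store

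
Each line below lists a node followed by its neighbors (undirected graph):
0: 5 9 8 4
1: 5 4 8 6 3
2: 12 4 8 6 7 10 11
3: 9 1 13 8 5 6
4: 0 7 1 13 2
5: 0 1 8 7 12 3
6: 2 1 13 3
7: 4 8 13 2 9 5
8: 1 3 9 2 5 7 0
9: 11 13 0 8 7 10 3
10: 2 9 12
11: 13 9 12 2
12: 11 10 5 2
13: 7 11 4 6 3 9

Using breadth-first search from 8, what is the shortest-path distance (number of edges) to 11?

Level 0: 8
Level 1: 0, 1, 2, 3, 5, 7, 9
Level 2: 4, 6, 10, 11, 12, 13
11 first appears at level 2.

2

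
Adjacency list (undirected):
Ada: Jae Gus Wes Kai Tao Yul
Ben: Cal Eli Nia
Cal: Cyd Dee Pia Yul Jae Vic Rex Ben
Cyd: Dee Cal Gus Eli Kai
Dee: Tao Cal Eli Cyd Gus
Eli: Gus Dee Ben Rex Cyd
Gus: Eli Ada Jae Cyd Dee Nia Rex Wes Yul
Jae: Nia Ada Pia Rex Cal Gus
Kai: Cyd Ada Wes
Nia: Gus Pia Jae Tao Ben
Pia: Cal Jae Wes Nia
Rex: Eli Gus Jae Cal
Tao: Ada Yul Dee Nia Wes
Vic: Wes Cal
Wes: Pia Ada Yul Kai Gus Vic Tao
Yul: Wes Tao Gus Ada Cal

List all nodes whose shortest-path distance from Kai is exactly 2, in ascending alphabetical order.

Cal, Dee, Eli, Gus, Jae, Pia, Tao, Vic, Yul

Level 0: Kai
Level 1: Ada, Cyd, Wes
Level 2: Cal, Dee, Eli, Gus, Jae, Pia, Tao, Vic, Yul
Level 3: Ben, Nia, Rex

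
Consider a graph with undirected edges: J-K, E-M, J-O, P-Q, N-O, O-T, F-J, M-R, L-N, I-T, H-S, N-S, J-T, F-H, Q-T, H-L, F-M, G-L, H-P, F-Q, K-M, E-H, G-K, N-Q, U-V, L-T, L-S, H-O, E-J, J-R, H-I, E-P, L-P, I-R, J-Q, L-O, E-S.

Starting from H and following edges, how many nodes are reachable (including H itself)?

16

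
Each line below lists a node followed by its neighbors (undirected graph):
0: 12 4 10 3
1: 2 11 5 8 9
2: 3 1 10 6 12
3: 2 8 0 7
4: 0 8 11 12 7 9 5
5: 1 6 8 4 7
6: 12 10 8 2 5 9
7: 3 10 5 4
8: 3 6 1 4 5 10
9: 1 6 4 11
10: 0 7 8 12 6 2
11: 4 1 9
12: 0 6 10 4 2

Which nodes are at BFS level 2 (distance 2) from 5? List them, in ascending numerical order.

Level 0: 5
Level 1: 1, 4, 6, 7, 8
Level 2: 0, 2, 3, 9, 10, 11, 12

0, 2, 3, 9, 10, 11, 12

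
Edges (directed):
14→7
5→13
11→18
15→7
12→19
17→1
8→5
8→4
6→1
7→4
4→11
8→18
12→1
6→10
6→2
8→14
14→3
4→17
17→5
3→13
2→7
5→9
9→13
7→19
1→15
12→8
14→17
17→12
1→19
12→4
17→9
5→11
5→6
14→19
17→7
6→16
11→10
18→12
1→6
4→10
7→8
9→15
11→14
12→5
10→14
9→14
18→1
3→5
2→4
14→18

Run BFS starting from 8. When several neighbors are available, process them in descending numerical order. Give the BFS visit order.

Visit 8; enqueue 18, 14, 5, 4 → queue [18, 14, 5, 4]
Visit 18; enqueue 12, 1 → queue [14, 5, 4, 12, 1]
Visit 14; enqueue 19, 17, 7, 3 → queue [5, 4, 12, 1, 19, 17, 7, 3]
Visit 5; enqueue 13, 11, 9, 6 → queue [4, 12, 1, 19, 17, 7, 3, 13, 11, 9, 6]
Visit 4; enqueue 10 → queue [12, 1, 19, 17, 7, 3, 13, 11, 9, 6, 10]
Visit 12 → queue [1, 19, 17, 7, 3, 13, 11, 9, 6, 10]
Visit 1; enqueue 15 → queue [19, 17, 7, 3, 13, 11, 9, 6, 10, 15]
Visit 19 → queue [17, 7, 3, 13, 11, 9, 6, 10, 15]
Visit 17 → queue [7, 3, 13, 11, 9, 6, 10, 15]
Visit 7 → queue [3, 13, 11, 9, 6, 10, 15]
Visit 3 → queue [13, 11, 9, 6, 10, 15]
Visit 13 → queue [11, 9, 6, 10, 15]
Visit 11 → queue [9, 6, 10, 15]
Visit 9 → queue [6, 10, 15]
Visit 6; enqueue 16, 2 → queue [10, 15, 16, 2]
Visit 10 → queue [15, 16, 2]
Visit 15 → queue [16, 2]
Visit 16 → queue [2]
Visit 2 → queue []

8 -> 18 -> 14 -> 5 -> 4 -> 12 -> 1 -> 19 -> 17 -> 7 -> 3 -> 13 -> 11 -> 9 -> 6 -> 10 -> 15 -> 16 -> 2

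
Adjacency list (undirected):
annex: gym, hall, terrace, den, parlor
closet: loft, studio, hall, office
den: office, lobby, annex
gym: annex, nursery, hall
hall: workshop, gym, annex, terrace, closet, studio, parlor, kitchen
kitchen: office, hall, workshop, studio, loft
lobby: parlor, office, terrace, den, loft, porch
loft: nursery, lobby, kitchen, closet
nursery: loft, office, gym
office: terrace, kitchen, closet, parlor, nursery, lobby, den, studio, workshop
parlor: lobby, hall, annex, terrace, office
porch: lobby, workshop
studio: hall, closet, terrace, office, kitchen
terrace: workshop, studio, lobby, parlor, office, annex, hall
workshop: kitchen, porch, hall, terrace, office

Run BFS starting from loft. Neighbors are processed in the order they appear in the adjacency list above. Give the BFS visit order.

loft, nursery, lobby, kitchen, closet, office, gym, parlor, terrace, den, porch, hall, workshop, studio, annex

Visit loft; enqueue nursery, lobby, kitchen, closet → queue [nursery, lobby, kitchen, closet]
Visit nursery; enqueue office, gym → queue [lobby, kitchen, closet, office, gym]
Visit lobby; enqueue parlor, terrace, den, porch → queue [kitchen, closet, office, gym, parlor, terrace, den, porch]
Visit kitchen; enqueue hall, workshop, studio → queue [closet, office, gym, parlor, terrace, den, porch, hall, workshop, studio]
Visit closet → queue [office, gym, parlor, terrace, den, porch, hall, workshop, studio]
Visit office → queue [gym, parlor, terrace, den, porch, hall, workshop, studio]
Visit gym; enqueue annex → queue [parlor, terrace, den, porch, hall, workshop, studio, annex]
Visit parlor → queue [terrace, den, porch, hall, workshop, studio, annex]
Visit terrace → queue [den, porch, hall, workshop, studio, annex]
Visit den → queue [porch, hall, workshop, studio, annex]
Visit porch → queue [hall, workshop, studio, annex]
Visit hall → queue [workshop, studio, annex]
Visit workshop → queue [studio, annex]
Visit studio → queue [annex]
Visit annex → queue []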